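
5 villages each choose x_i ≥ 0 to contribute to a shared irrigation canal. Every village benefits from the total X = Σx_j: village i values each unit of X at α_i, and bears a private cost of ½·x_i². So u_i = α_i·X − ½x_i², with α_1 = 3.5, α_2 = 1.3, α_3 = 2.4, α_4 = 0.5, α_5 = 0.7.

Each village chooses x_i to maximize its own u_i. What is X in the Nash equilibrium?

Village i's FOC: ∂u_i/∂x_i = α_i − x_i = 0, so x_i* = α_i.
NE contributions = (3.5, 1.3, 2.4, 0.5, 0.7); X = 8.4.

8.4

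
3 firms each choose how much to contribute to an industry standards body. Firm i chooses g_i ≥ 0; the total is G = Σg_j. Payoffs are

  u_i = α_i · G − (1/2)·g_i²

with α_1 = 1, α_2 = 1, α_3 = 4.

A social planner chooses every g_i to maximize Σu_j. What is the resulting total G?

Planner FOC: ∂(Σu_j)/∂g_i = (Σα_j) − g_i = 0, so g_i^SO = Σα_j = 6 for every i; G^SO = 18.

18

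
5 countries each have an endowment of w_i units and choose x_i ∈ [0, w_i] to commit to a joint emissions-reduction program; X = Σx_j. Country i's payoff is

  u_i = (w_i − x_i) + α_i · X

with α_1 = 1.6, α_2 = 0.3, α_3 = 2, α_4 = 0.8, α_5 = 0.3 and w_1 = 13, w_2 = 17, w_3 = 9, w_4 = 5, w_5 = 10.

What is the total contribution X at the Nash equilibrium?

∂u_i/∂x_i = α_i − 1, so country i contributes w_i if α_i > 1, else 0.
α_i > 1 for i ∈ {1, 3}; NE contributions (13, 0, 9, 0, 0), X = 22.

22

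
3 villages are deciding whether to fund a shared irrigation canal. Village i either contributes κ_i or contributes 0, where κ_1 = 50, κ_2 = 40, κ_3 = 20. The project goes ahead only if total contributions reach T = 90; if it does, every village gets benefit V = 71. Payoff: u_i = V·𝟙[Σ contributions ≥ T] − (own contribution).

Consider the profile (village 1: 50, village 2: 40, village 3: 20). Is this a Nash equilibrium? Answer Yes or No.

No

Total = 110 ≥ 90: provided.
Village 1 (pledges 50, payoff 21): dropping to 0 → total 60, payoff 0. No gain.
Village 2 (pledges 40, payoff 31): dropping to 0 → total 70, payoff 0. No gain.
Village 3 (pledges 20, payoff 51): dropping to 0 → total 90, payoff 71. Profitable deviation.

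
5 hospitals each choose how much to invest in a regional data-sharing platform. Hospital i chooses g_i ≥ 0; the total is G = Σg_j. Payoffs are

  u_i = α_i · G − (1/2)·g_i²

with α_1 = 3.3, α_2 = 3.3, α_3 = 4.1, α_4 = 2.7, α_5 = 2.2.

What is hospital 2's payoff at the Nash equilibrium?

Hospital i's FOC: ∂u_i/∂g_i = α_i − g_i = 0, so g_i* = α_i.
NE contributions = (3.3, 3.3, 4.1, 2.7, 2.2); G = 15.6.
u_2 = α_2·G − ½·(g_2)² = 3.3·15.6 − ½·3.3² = 46.035.

46.035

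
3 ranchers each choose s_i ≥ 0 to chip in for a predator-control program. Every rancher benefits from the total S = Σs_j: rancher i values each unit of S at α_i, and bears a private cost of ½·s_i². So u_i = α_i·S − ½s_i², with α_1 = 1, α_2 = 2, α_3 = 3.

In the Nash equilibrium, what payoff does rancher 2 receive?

Rancher i's FOC: ∂u_i/∂s_i = α_i − s_i = 0, so s_i* = α_i.
NE contributions = (1, 2, 3); S = 6.
u_2 = α_2·S − ½·(s_2)² = 2·6 − ½·2² = 10.

10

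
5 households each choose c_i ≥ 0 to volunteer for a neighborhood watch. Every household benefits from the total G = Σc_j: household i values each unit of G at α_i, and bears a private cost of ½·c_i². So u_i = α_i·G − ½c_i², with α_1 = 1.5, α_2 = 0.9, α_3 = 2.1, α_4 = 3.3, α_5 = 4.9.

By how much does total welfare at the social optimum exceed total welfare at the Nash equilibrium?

Household i's FOC: ∂u_i/∂c_i = α_i − c_i = 0, so c_i* = α_i.
NE contributions = (1.5, 0.9, 2.1, 3.3, 4.9); G = 12.7.
W^NE = (Σα)·G − ½Σα_i² = 12.7² − ½·42.37 = 140.105.
Planner sets c_i = Σα_j = 12.7 for every i, so G^SO = 5·12.7 = 63.5.
W^SO = (Σα)·G^SO − ½·5·(Σα)² = (5/2)·12.7² = 403.225.
Deadweight loss = W^SO − W^NE = 263.12.

263.12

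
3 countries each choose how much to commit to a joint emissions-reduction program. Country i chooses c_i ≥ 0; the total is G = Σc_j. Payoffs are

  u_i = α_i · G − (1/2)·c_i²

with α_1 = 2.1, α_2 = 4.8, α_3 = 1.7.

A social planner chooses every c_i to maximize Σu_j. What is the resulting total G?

Planner FOC: ∂(Σu_j)/∂c_i = (Σα_j) − c_i = 0, so c_i^SO = Σα_j = 8.6 for every i; G^SO = 25.8.

25.8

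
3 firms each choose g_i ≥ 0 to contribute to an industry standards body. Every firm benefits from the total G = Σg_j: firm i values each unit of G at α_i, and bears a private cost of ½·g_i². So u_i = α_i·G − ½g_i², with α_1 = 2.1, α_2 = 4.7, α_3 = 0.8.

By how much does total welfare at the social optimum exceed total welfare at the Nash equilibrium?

Firm i's FOC: ∂u_i/∂g_i = α_i − g_i = 0, so g_i* = α_i.
NE contributions = (2.1, 4.7, 0.8); G = 7.6.
W^NE = (Σα)·G − ½Σα_i² = 7.6² − ½·27.14 = 44.19.
Planner sets g_i = Σα_j = 7.6 for every i, so G^SO = 3·7.6 = 22.8.
W^SO = (Σα)·G^SO − ½·3·(Σα)² = (3/2)·7.6² = 86.64.
Deadweight loss = W^SO − W^NE = 42.45.

42.45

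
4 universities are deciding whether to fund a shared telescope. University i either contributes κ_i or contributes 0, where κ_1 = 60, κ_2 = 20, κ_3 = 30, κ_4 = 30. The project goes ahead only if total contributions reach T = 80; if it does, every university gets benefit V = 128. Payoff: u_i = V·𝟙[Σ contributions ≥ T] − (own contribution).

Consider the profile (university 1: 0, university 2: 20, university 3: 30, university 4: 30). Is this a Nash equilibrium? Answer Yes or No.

Yes

Total = 80 ≥ 80: provided.
University 1 (pledges 0, payoff 128): pledging 60 → total 140, payoff 68. No gain.
University 2 (pledges 20, payoff 108): dropping to 0 → total 60, payoff 0. No gain.
University 3 (pledges 30, payoff 98): dropping to 0 → total 50, payoff 0. No gain.
University 4 (pledges 30, payoff 98): dropping to 0 → total 50, payoff 0. No gain.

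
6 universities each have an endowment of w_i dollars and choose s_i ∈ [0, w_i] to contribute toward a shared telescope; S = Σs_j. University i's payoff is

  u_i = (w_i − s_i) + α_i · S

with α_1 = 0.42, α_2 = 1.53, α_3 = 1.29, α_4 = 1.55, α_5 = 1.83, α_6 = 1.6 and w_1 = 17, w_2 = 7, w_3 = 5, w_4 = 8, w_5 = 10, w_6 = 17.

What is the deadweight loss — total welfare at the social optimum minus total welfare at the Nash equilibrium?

∂u_i/∂s_i = α_i − 1, so university i contributes w_i if α_i > 1, else 0.
α_i > 1 for i ∈ {2, 3, 4, 5, 6}; NE contributions (0, 7, 5, 8, 10, 17), S = 47.
W^NE = Σw_i − S^NE + (Σα_i)·S^NE = 64 + 7.22·47 = 403.34.
Planner: ∂(Σu_j)/∂s_i = Σα_j − 1 = 7.22 > 0, so everyone contributes w_i; S^SO = 64, W^SO = 64 + 7.22·64 = 526.08.
Deadweight loss = 122.74.

122.74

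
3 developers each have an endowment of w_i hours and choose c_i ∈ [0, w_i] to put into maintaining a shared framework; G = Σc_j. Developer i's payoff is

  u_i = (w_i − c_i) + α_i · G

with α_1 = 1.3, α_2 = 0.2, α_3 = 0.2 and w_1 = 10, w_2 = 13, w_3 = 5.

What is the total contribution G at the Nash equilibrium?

10

∂u_i/∂c_i = α_i − 1, so developer i contributes w_i if α_i > 1, else 0.
α_i > 1 for i ∈ {1}; NE contributions (10, 0, 0), G = 10.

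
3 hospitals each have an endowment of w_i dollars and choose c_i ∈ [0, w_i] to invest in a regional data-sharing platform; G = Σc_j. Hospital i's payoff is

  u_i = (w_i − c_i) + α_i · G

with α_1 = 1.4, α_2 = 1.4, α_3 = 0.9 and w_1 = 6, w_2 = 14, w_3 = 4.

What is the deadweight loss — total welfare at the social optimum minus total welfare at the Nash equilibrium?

∂u_i/∂c_i = α_i − 1, so hospital i contributes w_i if α_i > 1, else 0.
α_i > 1 for i ∈ {1, 2}; NE contributions (6, 14, 0), G = 20.
W^NE = Σw_i − G^NE + (Σα_i)·G^NE = 24 + 2.7·20 = 78.
Planner: ∂(Σu_j)/∂c_i = Σα_j − 1 = 2.7 > 0, so everyone contributes w_i; G^SO = 24, W^SO = 24 + 2.7·24 = 88.8.
Deadweight loss = 10.8.

10.8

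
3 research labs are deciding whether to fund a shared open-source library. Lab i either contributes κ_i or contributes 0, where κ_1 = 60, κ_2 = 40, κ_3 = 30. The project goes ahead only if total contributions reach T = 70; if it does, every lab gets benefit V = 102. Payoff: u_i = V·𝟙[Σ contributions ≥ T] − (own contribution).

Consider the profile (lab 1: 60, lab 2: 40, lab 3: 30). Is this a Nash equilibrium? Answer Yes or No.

No

Total = 130 ≥ 70: provided.
Lab 1 (pledges 60, payoff 42): dropping to 0 → total 70, payoff 102. Profitable deviation.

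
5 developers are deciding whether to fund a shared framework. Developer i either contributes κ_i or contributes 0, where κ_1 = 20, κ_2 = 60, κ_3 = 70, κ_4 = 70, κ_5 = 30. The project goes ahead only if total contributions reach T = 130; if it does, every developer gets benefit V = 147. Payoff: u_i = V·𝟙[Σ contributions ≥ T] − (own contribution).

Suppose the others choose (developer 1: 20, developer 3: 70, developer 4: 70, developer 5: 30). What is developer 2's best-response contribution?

0

Others' total = 190 ≥ 130; contributing adds cost 60 for no extra benefit.
Best response: 0.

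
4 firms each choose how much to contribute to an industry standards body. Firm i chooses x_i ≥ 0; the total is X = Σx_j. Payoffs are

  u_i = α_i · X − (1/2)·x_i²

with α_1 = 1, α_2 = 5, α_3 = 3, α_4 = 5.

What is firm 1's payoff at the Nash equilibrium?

Firm i's FOC: ∂u_i/∂x_i = α_i − x_i = 0, so x_i* = α_i.
NE contributions = (1, 5, 3, 5); X = 14.
u_1 = α_1·X − ½·(x_1)² = 1·14 − ½·1² = 13.5.

13.5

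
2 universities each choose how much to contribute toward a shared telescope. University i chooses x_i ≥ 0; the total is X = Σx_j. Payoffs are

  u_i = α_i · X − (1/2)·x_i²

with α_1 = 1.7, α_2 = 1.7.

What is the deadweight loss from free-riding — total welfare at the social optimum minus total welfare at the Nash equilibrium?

2.89

University i's FOC: ∂u_i/∂x_i = α_i − x_i = 0, so x_i* = α_i.
NE contributions = (1.7, 1.7); X = 3.4.
W^NE = (Σα)·X − ½Σα_i² = 3.4² − ½·5.78 = 8.67.
Planner sets x_i = Σα_j = 3.4 for every i, so X^SO = 2·3.4 = 6.8.
W^SO = (Σα)·X^SO − ½·2·(Σα)² = (2/2)·3.4² = 11.56.
Deadweight loss = W^SO − W^NE = 2.89.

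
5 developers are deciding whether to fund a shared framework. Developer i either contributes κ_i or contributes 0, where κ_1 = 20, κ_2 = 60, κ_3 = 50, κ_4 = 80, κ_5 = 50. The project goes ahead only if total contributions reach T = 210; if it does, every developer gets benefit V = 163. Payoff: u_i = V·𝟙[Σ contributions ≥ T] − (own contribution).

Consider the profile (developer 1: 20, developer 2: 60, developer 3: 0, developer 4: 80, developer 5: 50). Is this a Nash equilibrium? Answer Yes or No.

Total = 210 ≥ 210: provided.
Developer 1 (pledges 20, payoff 143): dropping to 0 → total 190, payoff 0. No gain.
Developer 2 (pledges 60, payoff 103): dropping to 0 → total 150, payoff 0. No gain.
Developer 3 (pledges 0, payoff 163): pledging 50 → total 260, payoff 113. No gain.
Developer 4 (pledges 80, payoff 83): dropping to 0 → total 130, payoff 0. No gain.
Developer 5 (pledges 50, payoff 113): dropping to 0 → total 160, payoff 0. No gain.

Yes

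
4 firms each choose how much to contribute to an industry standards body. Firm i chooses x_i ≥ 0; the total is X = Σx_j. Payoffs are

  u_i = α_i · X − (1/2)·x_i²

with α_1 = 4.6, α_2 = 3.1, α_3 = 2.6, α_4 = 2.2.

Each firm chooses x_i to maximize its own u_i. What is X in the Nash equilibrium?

Firm i's FOC: ∂u_i/∂x_i = α_i − x_i = 0, so x_i* = α_i.
NE contributions = (4.6, 3.1, 2.6, 2.2); X = 12.5.

12.5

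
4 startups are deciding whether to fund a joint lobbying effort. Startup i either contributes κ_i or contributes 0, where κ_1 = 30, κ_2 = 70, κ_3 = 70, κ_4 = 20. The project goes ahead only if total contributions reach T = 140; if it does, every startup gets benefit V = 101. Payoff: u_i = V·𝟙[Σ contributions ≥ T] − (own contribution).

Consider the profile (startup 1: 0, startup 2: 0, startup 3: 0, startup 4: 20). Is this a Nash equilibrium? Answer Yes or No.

Total = 20 < 140: not provided.
Startup 1 (pledges 0, payoff 0): pledging 30 → total 50, payoff -30. No gain.
Startup 2 (pledges 0, payoff 0): pledging 70 → total 90, payoff -70. No gain.
Startup 3 (pledges 0, payoff 0): pledging 70 → total 90, payoff -70. No gain.
Startup 4 (pledges 20, payoff -20): dropping to 0 → total 0, payoff 0. Profitable deviation.

No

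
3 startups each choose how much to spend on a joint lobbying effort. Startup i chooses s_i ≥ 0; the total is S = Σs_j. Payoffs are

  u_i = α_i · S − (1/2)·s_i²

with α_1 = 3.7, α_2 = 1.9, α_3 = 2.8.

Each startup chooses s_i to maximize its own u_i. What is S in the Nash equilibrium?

Startup i's FOC: ∂u_i/∂s_i = α_i − s_i = 0, so s_i* = α_i.
NE contributions = (3.7, 1.9, 2.8); S = 8.4.

8.4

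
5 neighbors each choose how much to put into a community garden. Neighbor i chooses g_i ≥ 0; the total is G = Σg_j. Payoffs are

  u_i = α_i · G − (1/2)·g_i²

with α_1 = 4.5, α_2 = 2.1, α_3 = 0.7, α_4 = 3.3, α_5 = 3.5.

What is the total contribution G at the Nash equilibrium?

14.1

Neighbor i's FOC: ∂u_i/∂g_i = α_i − g_i = 0, so g_i* = α_i.
NE contributions = (4.5, 2.1, 0.7, 3.3, 3.5); G = 14.1.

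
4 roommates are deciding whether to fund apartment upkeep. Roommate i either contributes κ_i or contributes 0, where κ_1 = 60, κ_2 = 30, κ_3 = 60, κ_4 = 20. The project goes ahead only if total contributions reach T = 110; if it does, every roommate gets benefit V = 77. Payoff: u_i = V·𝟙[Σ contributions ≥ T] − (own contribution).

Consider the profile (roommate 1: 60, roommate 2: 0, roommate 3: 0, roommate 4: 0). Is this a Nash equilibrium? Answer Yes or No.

No

Total = 60 < 110: not provided.
Roommate 1 (pledges 60, payoff -60): dropping to 0 → total 0, payoff 0. Profitable deviation.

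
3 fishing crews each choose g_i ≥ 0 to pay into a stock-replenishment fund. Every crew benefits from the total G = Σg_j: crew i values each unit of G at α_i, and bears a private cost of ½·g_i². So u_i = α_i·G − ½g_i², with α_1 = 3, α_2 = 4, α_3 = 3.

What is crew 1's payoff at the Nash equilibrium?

Crew i's FOC: ∂u_i/∂g_i = α_i − g_i = 0, so g_i* = α_i.
NE contributions = (3, 4, 3); G = 10.
u_1 = α_1·G − ½·(g_1)² = 3·10 − ½·3² = 25.5.

25.5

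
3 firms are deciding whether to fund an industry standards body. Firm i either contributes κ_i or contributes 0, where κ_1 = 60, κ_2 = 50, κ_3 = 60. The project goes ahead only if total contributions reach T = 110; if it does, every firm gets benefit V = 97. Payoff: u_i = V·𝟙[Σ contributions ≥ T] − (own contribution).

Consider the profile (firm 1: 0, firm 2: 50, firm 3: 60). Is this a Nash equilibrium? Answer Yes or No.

Yes

Total = 110 ≥ 110: provided.
Firm 1 (pledges 0, payoff 97): pledging 60 → total 170, payoff 37. No gain.
Firm 2 (pledges 50, payoff 47): dropping to 0 → total 60, payoff 0. No gain.
Firm 3 (pledges 60, payoff 37): dropping to 0 → total 50, payoff 0. No gain.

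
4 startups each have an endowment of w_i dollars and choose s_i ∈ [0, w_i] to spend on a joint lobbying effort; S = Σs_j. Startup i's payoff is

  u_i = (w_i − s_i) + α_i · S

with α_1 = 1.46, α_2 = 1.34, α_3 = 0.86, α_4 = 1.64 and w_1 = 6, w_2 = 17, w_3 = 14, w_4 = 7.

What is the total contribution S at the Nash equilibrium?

∂u_i/∂s_i = α_i − 1, so startup i contributes w_i if α_i > 1, else 0.
α_i > 1 for i ∈ {1, 2, 4}; NE contributions (6, 17, 0, 7), S = 30.

30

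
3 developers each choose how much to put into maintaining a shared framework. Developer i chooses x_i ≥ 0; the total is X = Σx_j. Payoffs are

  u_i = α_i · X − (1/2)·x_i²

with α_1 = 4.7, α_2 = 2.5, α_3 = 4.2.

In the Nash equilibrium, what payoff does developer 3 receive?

39.06

Developer i's FOC: ∂u_i/∂x_i = α_i − x_i = 0, so x_i* = α_i.
NE contributions = (4.7, 2.5, 4.2); X = 11.4.
u_3 = α_3·X − ½·(x_3)² = 4.2·11.4 − ½·4.2² = 39.06.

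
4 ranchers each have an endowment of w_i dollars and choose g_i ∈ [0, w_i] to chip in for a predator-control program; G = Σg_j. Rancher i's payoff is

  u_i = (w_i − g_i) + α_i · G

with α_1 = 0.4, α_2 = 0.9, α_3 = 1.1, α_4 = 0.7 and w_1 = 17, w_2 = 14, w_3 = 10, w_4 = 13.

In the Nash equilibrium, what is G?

10

∂u_i/∂g_i = α_i − 1, so rancher i contributes w_i if α_i > 1, else 0.
α_i > 1 for i ∈ {3}; NE contributions (0, 0, 10, 0), G = 10.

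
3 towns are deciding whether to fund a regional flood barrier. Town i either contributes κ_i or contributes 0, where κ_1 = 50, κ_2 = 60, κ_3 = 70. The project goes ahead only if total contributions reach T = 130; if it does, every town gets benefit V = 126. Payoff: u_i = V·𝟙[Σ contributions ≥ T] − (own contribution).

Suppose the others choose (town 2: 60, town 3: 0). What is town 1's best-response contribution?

Others' total = 60. Even contributing 50 gives 110 < 130: no benefit either way.
Best response: 0.

0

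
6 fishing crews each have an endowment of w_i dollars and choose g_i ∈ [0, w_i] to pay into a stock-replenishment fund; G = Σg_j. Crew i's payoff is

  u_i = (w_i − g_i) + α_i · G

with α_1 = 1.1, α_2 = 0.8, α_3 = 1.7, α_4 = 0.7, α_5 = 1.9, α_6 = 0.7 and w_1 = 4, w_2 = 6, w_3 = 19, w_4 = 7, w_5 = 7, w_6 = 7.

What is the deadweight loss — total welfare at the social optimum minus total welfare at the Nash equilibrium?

118

∂u_i/∂g_i = α_i − 1, so crew i contributes w_i if α_i > 1, else 0.
α_i > 1 for i ∈ {1, 3, 5}; NE contributions (4, 0, 19, 0, 7, 0), G = 30.
W^NE = Σw_i − G^NE + (Σα_i)·G^NE = 50 + 5.9·30 = 227.
Planner: ∂(Σu_j)/∂g_i = Σα_j − 1 = 5.9 > 0, so everyone contributes w_i; G^SO = 50, W^SO = 50 + 5.9·50 = 345.
Deadweight loss = 118.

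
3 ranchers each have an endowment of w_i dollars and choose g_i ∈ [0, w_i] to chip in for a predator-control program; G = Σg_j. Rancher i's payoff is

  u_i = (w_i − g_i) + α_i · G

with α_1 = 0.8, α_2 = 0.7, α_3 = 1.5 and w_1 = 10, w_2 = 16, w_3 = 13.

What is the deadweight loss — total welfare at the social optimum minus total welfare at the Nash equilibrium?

52

∂u_i/∂g_i = α_i − 1, so rancher i contributes w_i if α_i > 1, else 0.
α_i > 1 for i ∈ {3}; NE contributions (0, 0, 13), G = 13.
W^NE = Σw_i − G^NE + (Σα_i)·G^NE = 39 + 2·13 = 65.
Planner: ∂(Σu_j)/∂g_i = Σα_j − 1 = 2 > 0, so everyone contributes w_i; G^SO = 39, W^SO = 39 + 2·39 = 117.
Deadweight loss = 52.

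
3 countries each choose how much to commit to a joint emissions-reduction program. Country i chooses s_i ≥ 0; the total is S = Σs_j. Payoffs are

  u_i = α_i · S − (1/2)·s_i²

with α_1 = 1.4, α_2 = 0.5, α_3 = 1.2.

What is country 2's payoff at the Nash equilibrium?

1.425

Country i's FOC: ∂u_i/∂s_i = α_i − s_i = 0, so s_i* = α_i.
NE contributions = (1.4, 0.5, 1.2); S = 3.1.
u_2 = α_2·S − ½·(s_2)² = 0.5·3.1 − ½·0.5² = 1.425.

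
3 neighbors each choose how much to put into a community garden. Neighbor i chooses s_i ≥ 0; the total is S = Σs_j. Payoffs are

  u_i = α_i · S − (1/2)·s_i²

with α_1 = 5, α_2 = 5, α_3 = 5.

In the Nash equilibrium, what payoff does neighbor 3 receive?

62.5

Neighbor i's FOC: ∂u_i/∂s_i = α_i − s_i = 0, so s_i* = α_i.
NE contributions = (5, 5, 5); S = 15.
u_3 = α_3·S − ½·(s_3)² = 5·15 − ½·5² = 62.5.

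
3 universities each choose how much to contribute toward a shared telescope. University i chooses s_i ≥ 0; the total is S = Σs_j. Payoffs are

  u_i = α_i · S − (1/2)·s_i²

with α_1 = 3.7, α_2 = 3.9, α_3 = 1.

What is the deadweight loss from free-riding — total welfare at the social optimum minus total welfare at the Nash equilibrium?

51.93

University i's FOC: ∂u_i/∂s_i = α_i − s_i = 0, so s_i* = α_i.
NE contributions = (3.7, 3.9, 1); S = 8.6.
W^NE = (Σα)·S − ½Σα_i² = 8.6² − ½·29.9 = 59.01.
Planner sets s_i = Σα_j = 8.6 for every i, so S^SO = 3·8.6 = 25.8.
W^SO = (Σα)·S^SO − ½·3·(Σα)² = (3/2)·8.6² = 110.94.
Deadweight loss = W^SO − W^NE = 51.93.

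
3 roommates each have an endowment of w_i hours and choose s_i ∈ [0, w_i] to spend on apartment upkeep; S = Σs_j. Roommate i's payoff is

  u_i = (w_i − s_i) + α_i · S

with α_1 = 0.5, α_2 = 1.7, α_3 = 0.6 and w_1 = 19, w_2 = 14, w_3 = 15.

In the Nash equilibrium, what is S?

∂u_i/∂s_i = α_i − 1, so roommate i contributes w_i if α_i > 1, else 0.
α_i > 1 for i ∈ {2}; NE contributions (0, 14, 0), S = 14.

14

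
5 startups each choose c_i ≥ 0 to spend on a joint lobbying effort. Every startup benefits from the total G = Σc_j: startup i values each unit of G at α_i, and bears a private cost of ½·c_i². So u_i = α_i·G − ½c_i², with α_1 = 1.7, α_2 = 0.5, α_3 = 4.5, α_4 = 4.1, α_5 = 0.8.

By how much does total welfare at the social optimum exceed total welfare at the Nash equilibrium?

222.26

Startup i's FOC: ∂u_i/∂c_i = α_i − c_i = 0, so c_i* = α_i.
NE contributions = (1.7, 0.5, 4.5, 4.1, 0.8); G = 11.6.
W^NE = (Σα)·G − ½Σα_i² = 11.6² − ½·40.84 = 114.14.
Planner sets c_i = Σα_j = 11.6 for every i, so G^SO = 5·11.6 = 58.
W^SO = (Σα)·G^SO − ½·5·(Σα)² = (5/2)·11.6² = 336.4.
Deadweight loss = W^SO − W^NE = 222.26.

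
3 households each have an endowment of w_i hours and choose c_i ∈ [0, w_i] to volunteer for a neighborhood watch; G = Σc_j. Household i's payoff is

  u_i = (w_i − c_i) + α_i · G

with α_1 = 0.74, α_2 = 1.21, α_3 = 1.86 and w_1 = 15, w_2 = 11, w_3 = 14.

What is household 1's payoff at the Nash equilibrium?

∂u_i/∂c_i = α_i − 1, so household i contributes w_i if α_i > 1, else 0.
α_i > 1 for i ∈ {2, 3}; NE contributions (0, 11, 14), G = 25.
u_1 = (15 − 0) + 0.74·25 = 33.5.

33.5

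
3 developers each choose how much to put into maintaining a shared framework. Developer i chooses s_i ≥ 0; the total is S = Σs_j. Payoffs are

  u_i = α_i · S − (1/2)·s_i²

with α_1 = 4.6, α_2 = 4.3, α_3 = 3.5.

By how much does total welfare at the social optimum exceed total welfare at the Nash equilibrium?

Developer i's FOC: ∂u_i/∂s_i = α_i − s_i = 0, so s_i* = α_i.
NE contributions = (4.6, 4.3, 3.5); S = 12.4.
W^NE = (Σα)·S − ½Σα_i² = 12.4² − ½·51.9 = 127.81.
Planner sets s_i = Σα_j = 12.4 for every i, so S^SO = 3·12.4 = 37.2.
W^SO = (Σα)·S^SO − ½·3·(Σα)² = (3/2)·12.4² = 230.64.
Deadweight loss = W^SO − W^NE = 102.83.

102.83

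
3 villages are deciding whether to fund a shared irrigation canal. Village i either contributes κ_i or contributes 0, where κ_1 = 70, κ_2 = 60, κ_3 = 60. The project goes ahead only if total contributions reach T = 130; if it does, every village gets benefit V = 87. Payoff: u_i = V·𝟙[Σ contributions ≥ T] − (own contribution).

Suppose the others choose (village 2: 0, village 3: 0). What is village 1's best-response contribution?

Others' total = 0. Even contributing 70 gives 70 < 130: no benefit either way.
Best response: 0.

0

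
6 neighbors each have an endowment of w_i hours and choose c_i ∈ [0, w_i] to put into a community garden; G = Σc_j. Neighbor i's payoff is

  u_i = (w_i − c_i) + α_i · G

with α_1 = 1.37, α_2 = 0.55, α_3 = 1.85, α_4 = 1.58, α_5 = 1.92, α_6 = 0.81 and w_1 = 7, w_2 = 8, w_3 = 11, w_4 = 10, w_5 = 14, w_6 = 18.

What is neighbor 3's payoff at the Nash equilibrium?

∂u_i/∂c_i = α_i − 1, so neighbor i contributes w_i if α_i > 1, else 0.
α_i > 1 for i ∈ {1, 3, 4, 5}; NE contributions (7, 0, 11, 10, 14, 0), G = 42.
u_3 = (11 − 11) + 1.85·42 = 77.7.

77.7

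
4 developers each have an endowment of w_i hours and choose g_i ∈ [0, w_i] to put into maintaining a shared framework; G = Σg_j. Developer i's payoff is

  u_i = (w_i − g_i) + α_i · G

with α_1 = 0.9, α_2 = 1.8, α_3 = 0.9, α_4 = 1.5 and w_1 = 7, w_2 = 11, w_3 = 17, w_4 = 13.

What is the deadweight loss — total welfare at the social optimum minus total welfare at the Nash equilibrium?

98.4

∂u_i/∂g_i = α_i − 1, so developer i contributes w_i if α_i > 1, else 0.
α_i > 1 for i ∈ {2, 4}; NE contributions (0, 11, 0, 13), G = 24.
W^NE = Σw_i − G^NE + (Σα_i)·G^NE = 48 + 4.1·24 = 146.4.
Planner: ∂(Σu_j)/∂g_i = Σα_j − 1 = 4.1 > 0, so everyone contributes w_i; G^SO = 48, W^SO = 48 + 4.1·48 = 244.8.
Deadweight loss = 98.4.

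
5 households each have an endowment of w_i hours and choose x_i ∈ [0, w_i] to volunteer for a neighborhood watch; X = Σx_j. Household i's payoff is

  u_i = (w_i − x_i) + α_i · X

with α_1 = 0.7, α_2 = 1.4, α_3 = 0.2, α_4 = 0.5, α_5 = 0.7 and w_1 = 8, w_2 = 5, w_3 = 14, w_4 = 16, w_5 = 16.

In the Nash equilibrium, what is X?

∂u_i/∂x_i = α_i − 1, so household i contributes w_i if α_i > 1, else 0.
α_i > 1 for i ∈ {2}; NE contributions (0, 5, 0, 0, 0), X = 5.

5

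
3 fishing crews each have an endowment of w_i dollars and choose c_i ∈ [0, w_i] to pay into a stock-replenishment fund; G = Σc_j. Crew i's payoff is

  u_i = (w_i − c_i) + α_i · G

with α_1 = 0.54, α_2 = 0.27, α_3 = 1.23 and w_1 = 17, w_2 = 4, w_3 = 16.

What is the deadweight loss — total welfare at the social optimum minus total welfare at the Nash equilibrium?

∂u_i/∂c_i = α_i − 1, so crew i contributes w_i if α_i > 1, else 0.
α_i > 1 for i ∈ {3}; NE contributions (0, 0, 16), G = 16.
W^NE = Σw_i − G^NE + (Σα_i)·G^NE = 37 + 1.04·16 = 53.64.
Planner: ∂(Σu_j)/∂c_i = Σα_j − 1 = 1.04 > 0, so everyone contributes w_i; G^SO = 37, W^SO = 37 + 1.04·37 = 75.48.
Deadweight loss = 21.84.

21.84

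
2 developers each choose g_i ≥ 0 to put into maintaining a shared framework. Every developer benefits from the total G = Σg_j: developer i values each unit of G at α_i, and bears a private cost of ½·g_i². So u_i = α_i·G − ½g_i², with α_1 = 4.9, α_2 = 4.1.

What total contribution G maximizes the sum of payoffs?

Planner FOC: ∂(Σu_j)/∂g_i = (Σα_j) − g_i = 0, so g_i^SO = Σα_j = 9 for every i; G^SO = 18.

18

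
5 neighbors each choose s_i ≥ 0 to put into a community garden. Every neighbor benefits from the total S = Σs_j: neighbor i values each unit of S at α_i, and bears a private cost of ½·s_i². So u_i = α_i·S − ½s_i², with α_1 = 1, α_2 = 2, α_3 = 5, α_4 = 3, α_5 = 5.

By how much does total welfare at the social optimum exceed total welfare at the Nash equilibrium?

416

Neighbor i's FOC: ∂u_i/∂s_i = α_i − s_i = 0, so s_i* = α_i.
NE contributions = (1, 2, 5, 3, 5); S = 16.
W^NE = (Σα)·S − ½Σα_i² = 16² − ½·64 = 224.
Planner sets s_i = Σα_j = 16 for every i, so S^SO = 5·16 = 80.
W^SO = (Σα)·S^SO − ½·5·(Σα)² = (5/2)·16² = 640.
Deadweight loss = W^SO − W^NE = 416.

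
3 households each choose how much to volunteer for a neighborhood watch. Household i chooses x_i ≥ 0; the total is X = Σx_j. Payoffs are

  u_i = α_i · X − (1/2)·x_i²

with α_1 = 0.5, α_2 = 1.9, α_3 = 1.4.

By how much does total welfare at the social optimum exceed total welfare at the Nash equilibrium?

Household i's FOC: ∂u_i/∂x_i = α_i − x_i = 0, so x_i* = α_i.
NE contributions = (0.5, 1.9, 1.4); X = 3.8.
W^NE = (Σα)·X − ½Σα_i² = 3.8² − ½·5.82 = 11.53.
Planner sets x_i = Σα_j = 3.8 for every i, so X^SO = 3·3.8 = 11.4.
W^SO = (Σα)·X^SO − ½·3·(Σα)² = (3/2)·3.8² = 21.66.
Deadweight loss = W^SO − W^NE = 10.13.

10.13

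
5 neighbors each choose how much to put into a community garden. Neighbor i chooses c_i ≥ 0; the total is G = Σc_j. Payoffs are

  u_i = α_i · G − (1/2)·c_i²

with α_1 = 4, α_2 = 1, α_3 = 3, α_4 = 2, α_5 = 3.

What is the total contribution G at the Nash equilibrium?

13

Neighbor i's FOC: ∂u_i/∂c_i = α_i − c_i = 0, so c_i* = α_i.
NE contributions = (4, 1, 3, 2, 3); G = 13.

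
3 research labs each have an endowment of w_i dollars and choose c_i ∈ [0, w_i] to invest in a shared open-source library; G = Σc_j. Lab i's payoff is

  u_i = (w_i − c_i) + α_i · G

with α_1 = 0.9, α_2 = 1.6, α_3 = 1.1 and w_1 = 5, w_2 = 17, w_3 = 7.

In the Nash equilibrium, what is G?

∂u_i/∂c_i = α_i − 1, so lab i contributes w_i if α_i > 1, else 0.
α_i > 1 for i ∈ {2, 3}; NE contributions (0, 17, 7), G = 24.

24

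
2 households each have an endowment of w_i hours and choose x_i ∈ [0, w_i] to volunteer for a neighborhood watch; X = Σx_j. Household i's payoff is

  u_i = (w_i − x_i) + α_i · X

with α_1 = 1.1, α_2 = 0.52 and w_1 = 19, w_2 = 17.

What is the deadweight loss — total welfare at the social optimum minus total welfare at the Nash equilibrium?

10.54

∂u_i/∂x_i = α_i − 1, so household i contributes w_i if α_i > 1, else 0.
α_i > 1 for i ∈ {1}; NE contributions (19, 0), X = 19.
W^NE = Σw_i − X^NE + (Σα_i)·X^NE = 36 + 0.62·19 = 47.78.
Planner: ∂(Σu_j)/∂x_i = Σα_j − 1 = 0.62 > 0, so everyone contributes w_i; X^SO = 36, W^SO = 36 + 0.62·36 = 58.32.
Deadweight loss = 10.54.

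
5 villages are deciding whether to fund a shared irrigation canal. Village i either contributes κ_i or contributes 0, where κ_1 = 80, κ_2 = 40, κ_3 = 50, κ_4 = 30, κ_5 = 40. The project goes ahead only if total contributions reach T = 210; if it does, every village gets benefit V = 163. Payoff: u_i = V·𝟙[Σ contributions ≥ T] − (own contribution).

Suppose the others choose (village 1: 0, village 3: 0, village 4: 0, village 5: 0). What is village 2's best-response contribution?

Others' total = 0. Even contributing 40 gives 40 < 210: no benefit either way.
Best response: 0.

0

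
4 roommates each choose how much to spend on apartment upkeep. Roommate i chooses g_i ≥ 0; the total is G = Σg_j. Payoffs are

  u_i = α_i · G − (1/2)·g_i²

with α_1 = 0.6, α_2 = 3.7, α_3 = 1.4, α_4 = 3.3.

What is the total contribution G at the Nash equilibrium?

Roommate i's FOC: ∂u_i/∂g_i = α_i − g_i = 0, so g_i* = α_i.
NE contributions = (0.6, 3.7, 1.4, 3.3); G = 9.

9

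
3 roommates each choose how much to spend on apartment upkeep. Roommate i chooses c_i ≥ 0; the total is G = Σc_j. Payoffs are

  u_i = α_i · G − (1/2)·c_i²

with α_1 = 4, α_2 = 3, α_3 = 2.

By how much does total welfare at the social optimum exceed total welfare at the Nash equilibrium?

55

Roommate i's FOC: ∂u_i/∂c_i = α_i − c_i = 0, so c_i* = α_i.
NE contributions = (4, 3, 2); G = 9.
W^NE = (Σα)·G − ½Σα_i² = 9² − ½·29 = 66.5.
Planner sets c_i = Σα_j = 9 for every i, so G^SO = 3·9 = 27.
W^SO = (Σα)·G^SO − ½·3·(Σα)² = (3/2)·9² = 121.5.
Deadweight loss = W^SO − W^NE = 55.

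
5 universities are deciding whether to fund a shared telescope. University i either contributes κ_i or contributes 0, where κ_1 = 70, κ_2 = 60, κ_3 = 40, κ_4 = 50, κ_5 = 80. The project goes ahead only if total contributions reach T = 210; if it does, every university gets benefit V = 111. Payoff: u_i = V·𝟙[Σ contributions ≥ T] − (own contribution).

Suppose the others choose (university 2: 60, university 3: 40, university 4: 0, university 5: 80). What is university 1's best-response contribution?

Others' total = 180. Contributing 70 brings total to 250 ≥ 210: gain V − κ_1 = 41.
Best response: 70.

70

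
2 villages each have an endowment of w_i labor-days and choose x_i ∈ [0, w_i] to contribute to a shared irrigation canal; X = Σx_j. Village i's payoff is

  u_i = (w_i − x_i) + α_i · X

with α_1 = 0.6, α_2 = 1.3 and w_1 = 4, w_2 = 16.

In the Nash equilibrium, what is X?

16

∂u_i/∂x_i = α_i − 1, so village i contributes w_i if α_i > 1, else 0.
α_i > 1 for i ∈ {2}; NE contributions (0, 16), X = 16.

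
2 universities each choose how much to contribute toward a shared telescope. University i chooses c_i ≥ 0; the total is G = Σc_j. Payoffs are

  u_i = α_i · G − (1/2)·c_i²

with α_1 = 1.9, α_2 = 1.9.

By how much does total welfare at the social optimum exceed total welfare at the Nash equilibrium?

3.61

University i's FOC: ∂u_i/∂c_i = α_i − c_i = 0, so c_i* = α_i.
NE contributions = (1.9, 1.9); G = 3.8.
W^NE = (Σα)·G − ½Σα_i² = 3.8² − ½·7.22 = 10.83.
Planner sets c_i = Σα_j = 3.8 for every i, so G^SO = 2·3.8 = 7.6.
W^SO = (Σα)·G^SO − ½·2·(Σα)² = (2/2)·3.8² = 14.44.
Deadweight loss = W^SO − W^NE = 3.61.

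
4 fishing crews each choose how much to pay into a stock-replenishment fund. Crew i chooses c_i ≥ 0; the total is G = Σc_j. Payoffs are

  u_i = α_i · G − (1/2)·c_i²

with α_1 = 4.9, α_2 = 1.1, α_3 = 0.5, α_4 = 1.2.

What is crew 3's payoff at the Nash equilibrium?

Crew i's FOC: ∂u_i/∂c_i = α_i − c_i = 0, so c_i* = α_i.
NE contributions = (4.9, 1.1, 0.5, 1.2); G = 7.7.
u_3 = α_3·G − ½·(c_3)² = 0.5·7.7 − ½·0.5² = 3.725.

3.725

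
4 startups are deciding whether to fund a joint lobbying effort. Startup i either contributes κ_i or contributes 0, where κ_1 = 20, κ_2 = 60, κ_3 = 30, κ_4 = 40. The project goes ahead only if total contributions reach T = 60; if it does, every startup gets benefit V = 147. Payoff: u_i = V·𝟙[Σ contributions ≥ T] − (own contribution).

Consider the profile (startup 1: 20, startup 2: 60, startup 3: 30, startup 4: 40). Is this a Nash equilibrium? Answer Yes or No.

No

Total = 150 ≥ 60: provided.
Startup 1 (pledges 20, payoff 127): dropping to 0 → total 130, payoff 147. Profitable deviation.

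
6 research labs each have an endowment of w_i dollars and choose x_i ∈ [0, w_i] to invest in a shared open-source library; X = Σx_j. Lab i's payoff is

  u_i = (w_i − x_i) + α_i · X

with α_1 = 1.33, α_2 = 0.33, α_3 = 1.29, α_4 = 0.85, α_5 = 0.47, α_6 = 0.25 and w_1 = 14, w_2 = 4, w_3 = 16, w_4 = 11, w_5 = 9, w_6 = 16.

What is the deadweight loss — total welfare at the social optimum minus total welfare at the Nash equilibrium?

140.8

∂u_i/∂x_i = α_i − 1, so lab i contributes w_i if α_i > 1, else 0.
α_i > 1 for i ∈ {1, 3}; NE contributions (14, 0, 16, 0, 0, 0), X = 30.
W^NE = Σw_i − X^NE + (Σα_i)·X^NE = 70 + 3.52·30 = 175.6.
Planner: ∂(Σu_j)/∂x_i = Σα_j − 1 = 3.52 > 0, so everyone contributes w_i; X^SO = 70, W^SO = 70 + 3.52·70 = 316.4.
Deadweight loss = 140.8.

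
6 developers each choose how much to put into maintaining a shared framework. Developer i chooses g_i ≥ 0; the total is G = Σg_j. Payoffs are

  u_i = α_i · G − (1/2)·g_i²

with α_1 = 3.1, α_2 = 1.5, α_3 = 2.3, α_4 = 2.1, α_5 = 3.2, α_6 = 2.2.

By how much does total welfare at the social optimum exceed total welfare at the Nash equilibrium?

Developer i's FOC: ∂u_i/∂g_i = α_i − g_i = 0, so g_i* = α_i.
NE contributions = (3.1, 1.5, 2.3, 2.1, 3.2, 2.2); G = 14.4.
W^NE = (Σα)·G − ½Σα_i² = 14.4² − ½·36.64 = 189.04.
Planner sets g_i = Σα_j = 14.4 for every i, so G^SO = 6·14.4 = 86.4.
W^SO = (Σα)·G^SO − ½·6·(Σα)² = (6/2)·14.4² = 622.08.
Deadweight loss = W^SO − W^NE = 433.04.

433.04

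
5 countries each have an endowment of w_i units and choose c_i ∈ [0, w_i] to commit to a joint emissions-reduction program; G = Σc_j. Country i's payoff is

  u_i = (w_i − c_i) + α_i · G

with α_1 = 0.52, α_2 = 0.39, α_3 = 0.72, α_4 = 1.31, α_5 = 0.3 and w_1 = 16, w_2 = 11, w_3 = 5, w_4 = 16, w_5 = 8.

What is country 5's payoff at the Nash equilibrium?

12.8

∂u_i/∂c_i = α_i − 1, so country i contributes w_i if α_i > 1, else 0.
α_i > 1 for i ∈ {4}; NE contributions (0, 0, 0, 16, 0), G = 16.
u_5 = (8 − 0) + 0.3·16 = 12.8.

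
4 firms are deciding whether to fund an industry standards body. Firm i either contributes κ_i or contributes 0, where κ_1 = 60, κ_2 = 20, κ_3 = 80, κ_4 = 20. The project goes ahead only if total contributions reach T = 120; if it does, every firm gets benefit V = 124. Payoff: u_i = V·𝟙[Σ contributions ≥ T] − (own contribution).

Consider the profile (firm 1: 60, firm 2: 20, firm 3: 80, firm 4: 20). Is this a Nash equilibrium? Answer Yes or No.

No

Total = 180 ≥ 120: provided.
Firm 1 (pledges 60, payoff 64): dropping to 0 → total 120, payoff 124. Profitable deviation.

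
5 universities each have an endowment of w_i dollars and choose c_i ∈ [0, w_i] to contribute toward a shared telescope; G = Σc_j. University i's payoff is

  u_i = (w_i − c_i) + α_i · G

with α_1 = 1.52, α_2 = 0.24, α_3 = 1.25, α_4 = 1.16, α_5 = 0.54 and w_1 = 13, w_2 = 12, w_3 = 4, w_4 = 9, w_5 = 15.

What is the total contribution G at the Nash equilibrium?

26

∂u_i/∂c_i = α_i − 1, so university i contributes w_i if α_i > 1, else 0.
α_i > 1 for i ∈ {1, 3, 4}; NE contributions (13, 0, 4, 9, 0), G = 26.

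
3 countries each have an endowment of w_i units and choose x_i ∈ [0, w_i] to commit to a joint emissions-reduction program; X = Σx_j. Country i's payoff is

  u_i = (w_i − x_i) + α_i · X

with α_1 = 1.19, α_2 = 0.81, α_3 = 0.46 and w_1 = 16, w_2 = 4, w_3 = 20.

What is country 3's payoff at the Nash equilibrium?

∂u_i/∂x_i = α_i − 1, so country i contributes w_i if α_i > 1, else 0.
α_i > 1 for i ∈ {1}; NE contributions (16, 0, 0), X = 16.
u_3 = (20 − 0) + 0.46·16 = 27.36.

27.36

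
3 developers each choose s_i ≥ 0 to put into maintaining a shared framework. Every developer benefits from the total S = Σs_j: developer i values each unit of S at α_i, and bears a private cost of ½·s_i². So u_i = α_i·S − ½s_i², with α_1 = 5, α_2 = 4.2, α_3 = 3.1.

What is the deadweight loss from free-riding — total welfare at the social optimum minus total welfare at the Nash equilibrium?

Developer i's FOC: ∂u_i/∂s_i = α_i − s_i = 0, so s_i* = α_i.
NE contributions = (5, 4.2, 3.1); S = 12.3.
W^NE = (Σα)·S − ½Σα_i² = 12.3² − ½·52.25 = 125.165.
Planner sets s_i = Σα_j = 12.3 for every i, so S^SO = 3·12.3 = 36.9.
W^SO = (Σα)·S^SO − ½·3·(Σα)² = (3/2)·12.3² = 226.935.
Deadweight loss = W^SO − W^NE = 101.77.

101.77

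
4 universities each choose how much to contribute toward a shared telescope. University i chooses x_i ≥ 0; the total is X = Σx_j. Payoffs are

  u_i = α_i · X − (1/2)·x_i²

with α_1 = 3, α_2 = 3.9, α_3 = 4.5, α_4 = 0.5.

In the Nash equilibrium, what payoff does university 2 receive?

University i's FOC: ∂u_i/∂x_i = α_i − x_i = 0, so x_i* = α_i.
NE contributions = (3, 3.9, 4.5, 0.5); X = 11.9.
u_2 = α_2·X − ½·(x_2)² = 3.9·11.9 − ½·3.9² = 38.805.

38.805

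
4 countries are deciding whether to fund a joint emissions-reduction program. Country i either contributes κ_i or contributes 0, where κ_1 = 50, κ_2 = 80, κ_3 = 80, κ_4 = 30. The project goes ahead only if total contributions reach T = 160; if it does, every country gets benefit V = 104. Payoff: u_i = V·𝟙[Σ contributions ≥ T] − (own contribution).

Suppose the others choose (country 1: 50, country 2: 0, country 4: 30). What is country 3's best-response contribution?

Others' total = 80. Contributing 80 brings total to 160 ≥ 160: gain V − κ_3 = 24.
Best response: 80.

80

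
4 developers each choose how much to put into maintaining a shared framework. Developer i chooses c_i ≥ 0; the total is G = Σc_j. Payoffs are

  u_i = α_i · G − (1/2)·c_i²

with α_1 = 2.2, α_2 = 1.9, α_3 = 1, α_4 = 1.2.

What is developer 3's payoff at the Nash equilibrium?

5.8

Developer i's FOC: ∂u_i/∂c_i = α_i − c_i = 0, so c_i* = α_i.
NE contributions = (2.2, 1.9, 1, 1.2); G = 6.3.
u_3 = α_3·G − ½·(c_3)² = 1·6.3 − ½·1² = 5.8.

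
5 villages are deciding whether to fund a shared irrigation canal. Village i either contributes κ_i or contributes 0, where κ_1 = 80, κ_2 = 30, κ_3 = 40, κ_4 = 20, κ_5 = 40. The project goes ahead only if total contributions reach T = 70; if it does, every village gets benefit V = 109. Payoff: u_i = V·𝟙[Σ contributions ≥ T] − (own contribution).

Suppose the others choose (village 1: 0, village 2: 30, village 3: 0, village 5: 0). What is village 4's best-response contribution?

Others' total = 30. Even contributing 20 gives 50 < 70: no benefit either way.
Best response: 0.

0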